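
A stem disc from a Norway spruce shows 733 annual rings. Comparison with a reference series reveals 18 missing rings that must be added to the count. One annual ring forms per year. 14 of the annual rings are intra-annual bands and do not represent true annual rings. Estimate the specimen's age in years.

Adjusted count: 733 − 14 + 18 = 737 annual rings.
One annual ring per year makes the duration 737 years.

737 yr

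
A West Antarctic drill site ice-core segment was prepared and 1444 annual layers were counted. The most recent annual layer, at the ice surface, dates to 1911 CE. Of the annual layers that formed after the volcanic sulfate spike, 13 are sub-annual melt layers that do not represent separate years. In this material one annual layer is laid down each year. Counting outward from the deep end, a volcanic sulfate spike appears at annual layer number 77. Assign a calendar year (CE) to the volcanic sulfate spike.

Between annual layer 77 and the ice surface there are 1444 − 77 = 1367 annual layers.
Excluding 13 false annual layers: 1367 − 13 = 1354.
The annual layer at the ice surface is 1911 CE, so the volcanic sulfate spike dates to 1911 − 1354 = 557 CE.

557 CE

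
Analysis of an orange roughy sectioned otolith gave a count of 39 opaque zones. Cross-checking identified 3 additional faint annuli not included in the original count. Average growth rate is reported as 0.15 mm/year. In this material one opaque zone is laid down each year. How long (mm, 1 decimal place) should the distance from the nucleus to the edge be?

6.3 mm

After corrections the count is 39 + 3 = 42 opaque zones.
42 years at 0.15 mm/year gives 0.15 × 42 = 6.3 mm.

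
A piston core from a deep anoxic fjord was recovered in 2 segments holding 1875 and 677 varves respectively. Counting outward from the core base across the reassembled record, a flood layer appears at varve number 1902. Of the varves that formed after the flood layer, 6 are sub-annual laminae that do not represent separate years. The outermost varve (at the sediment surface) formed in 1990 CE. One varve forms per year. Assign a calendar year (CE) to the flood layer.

Total varves = 1875 + 677 = 2552.
2552 − 1902 = 650 varves lie beyond the flood layer toward the sediment surface.
Excluding 6 false varves: 650 − 6 = 644.
Counting back 644 years from 1990 CE places the flood layer in 1990 − 644 = 1346 CE.

1346 CE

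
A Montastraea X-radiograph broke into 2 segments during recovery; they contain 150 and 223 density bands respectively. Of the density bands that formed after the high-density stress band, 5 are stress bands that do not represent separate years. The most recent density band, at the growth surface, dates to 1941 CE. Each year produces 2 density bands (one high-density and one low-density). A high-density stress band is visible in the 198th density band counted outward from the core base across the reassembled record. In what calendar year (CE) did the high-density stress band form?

1856 CE

Total density bands = 150 + 223 = 373.
373 − 198 = 175 density bands lie beyond the high-density stress band toward the growth surface.
Removing the 5 false density bands leaves 175 − 5 = 170 true density bands beyond the high-density stress band.
170 density bands at 2 per year is 170 / 2 = 85 years.
The density band at the growth surface is 1941 CE, so the high-density stress band dates to 1941 − 85 = 1856 CE.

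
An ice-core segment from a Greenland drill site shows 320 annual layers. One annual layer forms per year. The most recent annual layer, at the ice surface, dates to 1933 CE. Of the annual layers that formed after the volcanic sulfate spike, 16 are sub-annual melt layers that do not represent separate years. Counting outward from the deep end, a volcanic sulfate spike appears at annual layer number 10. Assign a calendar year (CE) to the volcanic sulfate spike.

1639 CE

The volcanic sulfate spike sits at annual layer 10 from the deep end, so 320 − 10 = 310 annual layers formed after it.
Removing the 16 false annual layers leaves 310 − 16 = 294 true annual layers beyond the volcanic sulfate spike.
Counting back 294 years from 1933 CE places the volcanic sulfate spike in 1933 − 294 = 1639 CE.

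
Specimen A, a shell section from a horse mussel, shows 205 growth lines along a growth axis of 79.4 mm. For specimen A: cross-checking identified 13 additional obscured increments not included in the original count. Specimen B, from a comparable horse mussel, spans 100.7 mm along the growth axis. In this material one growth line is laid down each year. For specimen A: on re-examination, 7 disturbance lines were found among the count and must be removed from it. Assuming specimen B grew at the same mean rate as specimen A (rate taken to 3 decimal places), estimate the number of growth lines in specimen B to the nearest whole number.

268 growth lines

Specimen A: adjusted count: 205 − 7 + 13 = 211 growth lines.
A: Extension rate ≈ 79.4 / 211 = 0.376 mm per year.
For B, 100.7 / 0.376 = 267.82 years ≈ 268 growth lines.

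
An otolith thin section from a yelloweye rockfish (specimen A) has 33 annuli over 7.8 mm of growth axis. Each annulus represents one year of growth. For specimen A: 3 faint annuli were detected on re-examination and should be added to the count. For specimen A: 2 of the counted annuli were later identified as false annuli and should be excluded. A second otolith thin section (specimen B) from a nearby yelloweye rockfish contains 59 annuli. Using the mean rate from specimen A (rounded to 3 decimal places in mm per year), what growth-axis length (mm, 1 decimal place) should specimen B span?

Specimen A: correcting the raw count gives 33 − 2 + 3 = 34 true annuli.
A: 7.8 mm over 34 years gives 7.8 / 34 ≈ 0.229 mm/year.
B's length ≈ 0.229 × 59 = 13.5 mm.

13.5 mm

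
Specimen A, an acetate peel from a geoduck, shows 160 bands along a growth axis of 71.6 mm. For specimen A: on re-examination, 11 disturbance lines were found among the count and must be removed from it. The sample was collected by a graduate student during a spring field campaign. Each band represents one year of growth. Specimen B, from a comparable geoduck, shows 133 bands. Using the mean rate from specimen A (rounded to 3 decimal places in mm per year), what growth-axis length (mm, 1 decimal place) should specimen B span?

Specimen A: adjusted count: 160 − 11 = 149 bands.
A: Extension rate ≈ 71.6 / 149 = 0.481 mm/yr.
B's length ≈ 0.481 × 133 = 64.0 mm.

64.0 mm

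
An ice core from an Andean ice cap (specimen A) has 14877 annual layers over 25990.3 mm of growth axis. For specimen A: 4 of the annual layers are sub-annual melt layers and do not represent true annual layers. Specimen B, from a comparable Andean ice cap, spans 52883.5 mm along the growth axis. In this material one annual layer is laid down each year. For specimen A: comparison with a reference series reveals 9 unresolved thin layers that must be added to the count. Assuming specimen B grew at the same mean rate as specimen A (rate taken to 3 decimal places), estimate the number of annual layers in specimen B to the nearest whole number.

Specimen A: correcting the raw count gives 14877 − 4 + 9 = 14882 true annual layers.
A: 25990.3 mm over 14882 years gives 25990.3 / 14882 ≈ 1.746 mm/yr.
Specimen B: 52883.5 mm / 1.746 mm per year = 30288.37 years ≈ 30288 annual layers.

30288 annual layers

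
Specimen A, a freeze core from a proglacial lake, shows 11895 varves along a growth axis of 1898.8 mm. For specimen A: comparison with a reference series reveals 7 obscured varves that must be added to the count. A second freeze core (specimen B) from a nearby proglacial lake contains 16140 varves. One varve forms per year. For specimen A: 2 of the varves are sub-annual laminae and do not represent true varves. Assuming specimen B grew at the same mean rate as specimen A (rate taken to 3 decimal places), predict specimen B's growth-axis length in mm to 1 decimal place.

2582.4 mm

Specimen A: adjusted count: 11895 − 2 + 7 = 11900 varves.
A: 1898.8 mm over 11900 years gives 1898.8 / 11900 ≈ 0.160 mm/yr.
Length of B = 0.160 × 16140 = 2582.4 mm.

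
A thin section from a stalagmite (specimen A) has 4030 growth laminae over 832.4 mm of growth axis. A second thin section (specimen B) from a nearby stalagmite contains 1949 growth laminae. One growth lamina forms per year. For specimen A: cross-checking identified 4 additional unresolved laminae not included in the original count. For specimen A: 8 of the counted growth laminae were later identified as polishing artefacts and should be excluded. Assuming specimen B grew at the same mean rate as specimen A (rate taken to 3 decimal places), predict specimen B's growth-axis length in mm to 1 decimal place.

403.4 mm

Specimen A: true growth lamina count = 4030 − 8 + 4 = 4026.
A: Extension rate ≈ 832.4 / 4026 = 0.207 mm/year.
Length of B = 0.207 × 1949 = 403.4 mm.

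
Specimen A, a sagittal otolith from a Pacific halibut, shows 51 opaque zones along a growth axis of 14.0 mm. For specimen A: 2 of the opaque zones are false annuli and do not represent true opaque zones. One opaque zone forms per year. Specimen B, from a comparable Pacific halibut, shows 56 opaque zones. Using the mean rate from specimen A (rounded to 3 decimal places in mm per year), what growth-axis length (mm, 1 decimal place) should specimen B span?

Specimen A: after corrections the count is 51 − 2 = 49 opaque zones.
A: Extension rate ≈ 14.0 / 49 = 0.286 mm/year.
For B, 0.286 mm/year × 56 years = 16.0 mm.

16.0 mm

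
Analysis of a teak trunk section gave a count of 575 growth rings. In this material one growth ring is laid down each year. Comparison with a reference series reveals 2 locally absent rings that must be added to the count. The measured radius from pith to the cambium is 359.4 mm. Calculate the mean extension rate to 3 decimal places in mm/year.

Correcting the raw count gives 575 + 2 = 577 true growth rings.
Extension rate ≈ 359.4 / 577 = 0.623 mm/year.

0.623 mm/year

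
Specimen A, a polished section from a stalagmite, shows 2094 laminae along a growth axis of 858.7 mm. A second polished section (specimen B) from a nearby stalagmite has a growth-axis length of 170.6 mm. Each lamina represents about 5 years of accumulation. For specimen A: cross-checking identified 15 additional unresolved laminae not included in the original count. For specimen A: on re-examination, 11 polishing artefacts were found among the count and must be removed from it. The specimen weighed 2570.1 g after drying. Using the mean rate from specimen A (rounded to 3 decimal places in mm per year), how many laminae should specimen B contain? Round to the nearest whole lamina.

Specimen A: true lamina count = 2094 − 11 + 15 = 2098.
Specimen A: multiplying by 5 years per lamina: 2098 × 5 = 10490 years.
A: Mean rate = 858.7 mm / 10490 years ≈ 0.082 mm/year.
Specimen B: 170.6 mm / 0.082 mm per year = 2080.49 years; at 5 years per lamina that is 2080.49 / 5 ≈ 416 laminae.

416 laminae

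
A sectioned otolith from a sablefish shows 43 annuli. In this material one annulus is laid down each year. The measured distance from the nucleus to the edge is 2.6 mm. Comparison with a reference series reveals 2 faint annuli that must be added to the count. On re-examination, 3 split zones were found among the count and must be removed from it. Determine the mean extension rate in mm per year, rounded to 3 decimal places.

0.062 mm per year

After corrections the count is 43 − 3 + 2 = 42 annuli.
Extension rate ≈ 2.6 / 42 = 0.062 mm per year.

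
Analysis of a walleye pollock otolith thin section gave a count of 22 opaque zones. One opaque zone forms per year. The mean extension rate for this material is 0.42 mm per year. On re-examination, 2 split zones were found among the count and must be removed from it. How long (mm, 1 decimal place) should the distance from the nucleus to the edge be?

True opaque zone count = 22 − 2 = 20.
Predicted length = 0.42 mm/year × 20 years = 8.4 mm.

8.4 mm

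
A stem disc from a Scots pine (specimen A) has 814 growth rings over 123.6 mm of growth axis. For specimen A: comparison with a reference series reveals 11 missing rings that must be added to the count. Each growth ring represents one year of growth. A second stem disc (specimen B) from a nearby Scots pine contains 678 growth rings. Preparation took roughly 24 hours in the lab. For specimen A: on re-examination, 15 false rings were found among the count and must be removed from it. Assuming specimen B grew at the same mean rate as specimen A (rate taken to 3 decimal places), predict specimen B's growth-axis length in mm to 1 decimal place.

Specimen A: correcting the raw count gives 814 − 15 + 11 = 810 true growth rings.
A: 123.6 mm over 810 years gives 123.6 / 810 ≈ 0.153 mm/yr.
For B, 0.153 mm/year × 678 years = 103.7 mm.

103.7 mm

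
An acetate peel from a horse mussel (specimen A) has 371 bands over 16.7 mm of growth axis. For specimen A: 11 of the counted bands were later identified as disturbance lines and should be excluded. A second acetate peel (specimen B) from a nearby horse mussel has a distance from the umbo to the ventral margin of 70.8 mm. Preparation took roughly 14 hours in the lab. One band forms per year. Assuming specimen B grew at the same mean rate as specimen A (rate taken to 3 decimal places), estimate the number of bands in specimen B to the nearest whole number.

Specimen A: adjusted count: 371 − 11 = 360 bands.
A: Extension rate ≈ 16.7 / 360 = 0.046 mm/year.
Specimen B: 70.8 mm / 0.046 mm per year = 1539.13 years ≈ 1539 bands.

1539 bands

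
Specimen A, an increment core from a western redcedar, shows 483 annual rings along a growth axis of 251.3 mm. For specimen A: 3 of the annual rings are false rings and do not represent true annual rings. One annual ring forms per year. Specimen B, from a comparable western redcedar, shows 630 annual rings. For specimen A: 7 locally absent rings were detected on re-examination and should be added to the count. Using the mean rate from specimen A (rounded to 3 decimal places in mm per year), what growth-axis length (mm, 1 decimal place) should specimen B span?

Specimen A: after corrections the count is 483 − 3 + 7 = 487 annual rings.
A: Mean rate = 251.3 mm / 487 years ≈ 0.516 mm/yr.
Length of B = 0.516 × 630 = 325.1 mm.

325.1 mm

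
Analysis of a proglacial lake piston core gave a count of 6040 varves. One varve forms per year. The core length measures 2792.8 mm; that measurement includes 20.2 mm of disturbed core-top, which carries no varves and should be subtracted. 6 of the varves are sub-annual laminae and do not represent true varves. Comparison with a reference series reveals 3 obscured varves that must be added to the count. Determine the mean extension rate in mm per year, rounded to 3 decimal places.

After corrections the count is 6040 − 6 + 3 = 6037 varves.
Net length = 2792.8 − 20.2 = 2772.6 mm.
2772.6 mm over 6037 years gives 2772.6 / 6037 ≈ 0.459 mm per year.

0.459 mm per year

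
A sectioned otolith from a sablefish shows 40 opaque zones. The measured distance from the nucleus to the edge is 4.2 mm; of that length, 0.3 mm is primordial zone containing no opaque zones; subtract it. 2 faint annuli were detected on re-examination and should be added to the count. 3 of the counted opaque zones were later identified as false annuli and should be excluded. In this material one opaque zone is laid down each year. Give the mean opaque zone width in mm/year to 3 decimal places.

0.100 mm/year

True opaque zone count = 40 − 3 + 2 = 39.
The growth record spans 4.2 − 0.3 = 3.9 mm.
Mean rate = 3.9 mm / 39 years ≈ 0.100 mm/year.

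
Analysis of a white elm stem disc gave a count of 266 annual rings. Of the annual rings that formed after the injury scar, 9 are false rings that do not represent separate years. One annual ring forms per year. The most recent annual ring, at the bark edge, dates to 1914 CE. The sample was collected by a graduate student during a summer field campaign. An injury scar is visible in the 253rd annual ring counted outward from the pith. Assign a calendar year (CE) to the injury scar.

Between annual ring 253 and the bark edge there are 266 − 253 = 13 annual rings.
13 − 9 false = 4 true annual rings after the injury scar.
The annual ring at the bark edge is 1914 CE, so the injury scar dates to 1914 − 4 = 1910 CE.

1910 CE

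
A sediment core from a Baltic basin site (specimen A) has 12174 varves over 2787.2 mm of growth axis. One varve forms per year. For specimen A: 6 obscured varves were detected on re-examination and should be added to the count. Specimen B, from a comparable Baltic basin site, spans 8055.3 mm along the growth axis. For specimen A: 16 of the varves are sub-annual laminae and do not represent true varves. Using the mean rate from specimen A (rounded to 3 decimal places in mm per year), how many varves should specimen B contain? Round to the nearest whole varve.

35176 varves

Specimen A: correcting the raw count gives 12174 − 16 + 6 = 12164 true varves.
A: 2787.2 mm over 12164 years gives 2787.2 / 12164 ≈ 0.229 mm/yr.
For B, 8055.3 / 0.229 = 35175.98 years ≈ 35176 varves.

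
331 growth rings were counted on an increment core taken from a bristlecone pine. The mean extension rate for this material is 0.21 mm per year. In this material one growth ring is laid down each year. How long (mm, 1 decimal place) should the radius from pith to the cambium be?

The record spans 331 years at 0.21 mm per year.
Predicted length = 0.21 mm/year × 331 years = 69.5 mm.

69.5 mm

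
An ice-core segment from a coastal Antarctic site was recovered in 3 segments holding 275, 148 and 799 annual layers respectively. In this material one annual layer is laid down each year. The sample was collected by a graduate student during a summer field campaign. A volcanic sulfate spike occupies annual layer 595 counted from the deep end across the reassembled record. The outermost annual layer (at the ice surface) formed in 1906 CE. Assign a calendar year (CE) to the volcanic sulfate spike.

Total annual layers = 275 + 148 + 799 = 1222.
1222 − 595 = 627 annual layers lie beyond the volcanic sulfate spike toward the ice surface.
The annual layer at the ice surface is 1906 CE, so the volcanic sulfate spike dates to 1906 − 627 = 1279 CE.

1279 CE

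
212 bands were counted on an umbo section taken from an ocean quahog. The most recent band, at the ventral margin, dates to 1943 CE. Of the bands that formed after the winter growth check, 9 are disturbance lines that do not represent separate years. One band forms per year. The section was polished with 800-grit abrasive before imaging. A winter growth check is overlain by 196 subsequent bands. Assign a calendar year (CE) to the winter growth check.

There are 196 bands younger than the winter growth check.
Excluding 9 false bands: 196 − 9 = 187.
Counting back 187 years from 1943 CE places the winter growth check in 1943 − 187 = 1756 CE.

1756 CE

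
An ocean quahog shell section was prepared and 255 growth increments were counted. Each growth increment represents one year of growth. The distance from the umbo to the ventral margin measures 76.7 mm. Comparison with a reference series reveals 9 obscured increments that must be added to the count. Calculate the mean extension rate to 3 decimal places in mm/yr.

Adjusted count: 255 + 9 = 264 growth increments.
Extension rate ≈ 76.7 / 264 = 0.291 mm/yr.

0.291 mm/yr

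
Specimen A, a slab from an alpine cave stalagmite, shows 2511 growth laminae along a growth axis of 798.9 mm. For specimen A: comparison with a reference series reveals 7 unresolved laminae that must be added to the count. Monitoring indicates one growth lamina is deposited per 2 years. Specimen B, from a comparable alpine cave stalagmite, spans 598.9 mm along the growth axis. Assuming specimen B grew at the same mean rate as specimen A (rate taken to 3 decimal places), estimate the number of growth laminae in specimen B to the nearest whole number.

1883 growth laminae

Specimen A: correcting the raw count gives 2511 + 7 = 2518 true growth laminae.
Specimen A: 2518 growth laminae at 2 years each span 2518 × 2 = 5036 years.
A: 798.9 mm over 5036 years gives 798.9 / 5036 ≈ 0.159 mm per year.
Specimen B: 598.9 mm / 0.159 mm per year = 3766.67 years; at 2 years per growth lamina that is 3766.67 / 2 ≈ 1883 growth laminae.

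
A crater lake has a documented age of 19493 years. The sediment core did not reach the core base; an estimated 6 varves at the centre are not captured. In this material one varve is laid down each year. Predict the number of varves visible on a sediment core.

Expected varves over 19493 years: 19493.
19493 − 6 missed = 19487 varves expected in the prepared section.

19487 varves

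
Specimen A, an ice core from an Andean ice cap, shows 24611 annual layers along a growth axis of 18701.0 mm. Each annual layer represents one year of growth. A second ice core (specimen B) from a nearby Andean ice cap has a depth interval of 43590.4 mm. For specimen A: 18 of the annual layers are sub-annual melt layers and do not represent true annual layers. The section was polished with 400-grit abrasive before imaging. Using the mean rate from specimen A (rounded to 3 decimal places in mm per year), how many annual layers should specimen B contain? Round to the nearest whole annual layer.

Specimen A: adjusted count: 24611 − 18 = 24593 annual layers.
A: Extension rate ≈ 18701.0 / 24593 = 0.760 mm/yr.
Specimen B: 43590.4 mm / 0.760 mm per year = 57355.79 years ≈ 57356 annual layers.

57356 annual layers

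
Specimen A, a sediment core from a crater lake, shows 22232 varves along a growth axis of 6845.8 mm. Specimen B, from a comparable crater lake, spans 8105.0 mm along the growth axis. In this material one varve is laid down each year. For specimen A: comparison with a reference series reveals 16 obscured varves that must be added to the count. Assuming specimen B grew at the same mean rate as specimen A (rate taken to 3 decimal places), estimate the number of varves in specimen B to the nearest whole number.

Specimen A: adjusted count: 22232 + 16 = 22248 varves.
A: Mean rate = 6845.8 mm / 22248 years ≈ 0.308 mm/yr.
Specimen B: 8105.0 mm / 0.308 mm per year = 26314.94 years ≈ 26315 varves.

26315 varves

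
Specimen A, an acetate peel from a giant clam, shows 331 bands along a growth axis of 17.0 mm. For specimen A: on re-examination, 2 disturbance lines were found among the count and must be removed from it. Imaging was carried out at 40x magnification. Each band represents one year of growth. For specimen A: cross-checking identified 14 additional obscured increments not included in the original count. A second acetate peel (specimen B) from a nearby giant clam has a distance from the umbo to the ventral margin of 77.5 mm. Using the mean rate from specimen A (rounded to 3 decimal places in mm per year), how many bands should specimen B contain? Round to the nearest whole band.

Specimen A: adjusted count: 331 − 2 + 14 = 343 bands.
A: Mean rate = 17.0 mm / 343 years ≈ 0.050 mm/year.
Specimen B: 77.5 mm / 0.050 mm per year = 1550.00 years ≈ 1550 bands.

1550 bands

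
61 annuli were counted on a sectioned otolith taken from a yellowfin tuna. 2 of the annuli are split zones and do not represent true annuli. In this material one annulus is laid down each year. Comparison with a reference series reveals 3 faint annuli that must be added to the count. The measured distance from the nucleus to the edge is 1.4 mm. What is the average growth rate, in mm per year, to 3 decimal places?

After corrections the count is 61 − 2 + 3 = 62 annuli.
1.4 mm over 62 years gives 1.4 / 62 ≈ 0.023 mm per year.

0.023 mm per year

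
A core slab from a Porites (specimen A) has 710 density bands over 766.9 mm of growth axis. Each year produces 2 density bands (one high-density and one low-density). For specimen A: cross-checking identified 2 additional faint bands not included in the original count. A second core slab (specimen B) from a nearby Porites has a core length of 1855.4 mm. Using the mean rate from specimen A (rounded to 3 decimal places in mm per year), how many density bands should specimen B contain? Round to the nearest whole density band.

1723 density bands

Specimen A: true density band count = 710 + 2 = 712.
Specimen A: 712 density bands at 2 per year is 712 / 2 = 356 years.
A: Extension rate ≈ 766.9 / 356 = 2.154 mm per year.
B spans 1855.4 / 2.154 = 861.37 years; at 2 density bands per year that is 861.37 × 2 ≈ 1723 density bands.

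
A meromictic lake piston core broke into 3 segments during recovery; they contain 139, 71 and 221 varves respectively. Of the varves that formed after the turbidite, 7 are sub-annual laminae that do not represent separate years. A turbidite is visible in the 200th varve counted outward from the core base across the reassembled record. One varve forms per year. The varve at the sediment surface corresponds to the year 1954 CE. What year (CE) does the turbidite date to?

1730 CE

Total varves = 139 + 71 + 221 = 431.
Between varve 200 and the sediment surface there are 431 − 200 = 231 varves.
Excluding 7 false varves: 231 − 7 = 224.
1954 − 224 = 1730 CE.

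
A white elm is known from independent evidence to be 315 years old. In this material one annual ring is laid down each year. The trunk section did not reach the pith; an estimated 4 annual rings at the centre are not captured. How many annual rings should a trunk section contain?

311 annual rings

Expected annual rings over 315 years: 315.
Less the 4 uncaptured annual rings: 315 − 4 = 311.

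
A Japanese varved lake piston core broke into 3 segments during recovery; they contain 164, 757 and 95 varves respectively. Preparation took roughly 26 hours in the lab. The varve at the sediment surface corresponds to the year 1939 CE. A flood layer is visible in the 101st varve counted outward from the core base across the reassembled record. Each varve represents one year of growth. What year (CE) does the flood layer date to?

1024 CE

Total varves = 164 + 757 + 95 = 1016.
Between varve 101 and the sediment surface there are 1016 − 101 = 915 varves.
1939 − 915 = 1024 CE.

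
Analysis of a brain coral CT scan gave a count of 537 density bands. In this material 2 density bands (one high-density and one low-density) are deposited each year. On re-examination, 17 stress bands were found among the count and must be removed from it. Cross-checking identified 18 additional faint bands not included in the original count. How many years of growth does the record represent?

269 years

True density band count = 537 − 17 + 18 = 538.
Dividing by 2 density bands per year: 538 / 2 = 269 years.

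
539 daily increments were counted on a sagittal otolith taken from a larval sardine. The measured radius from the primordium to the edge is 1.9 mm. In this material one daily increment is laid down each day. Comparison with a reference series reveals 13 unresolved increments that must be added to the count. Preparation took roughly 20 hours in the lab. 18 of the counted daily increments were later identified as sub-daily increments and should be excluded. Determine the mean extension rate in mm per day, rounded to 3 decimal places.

0.004 mm per day

Adjusted count: 539 − 18 + 13 = 534 daily increments.
1.9 mm over 534 days gives 1.9 / 534 ≈ 0.004 mm per day.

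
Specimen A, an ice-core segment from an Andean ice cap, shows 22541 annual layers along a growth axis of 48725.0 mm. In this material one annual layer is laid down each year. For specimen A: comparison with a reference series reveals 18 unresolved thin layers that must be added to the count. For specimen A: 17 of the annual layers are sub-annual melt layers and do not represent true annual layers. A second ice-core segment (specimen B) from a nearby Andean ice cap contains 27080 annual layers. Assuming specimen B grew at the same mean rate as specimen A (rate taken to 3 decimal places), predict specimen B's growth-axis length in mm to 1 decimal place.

58547.0 mm

Specimen A: after corrections the count is 22541 − 17 + 18 = 22542 annual layers.
A: Mean rate = 48725.0 mm / 22542 years ≈ 2.162 mm per year.
Length of B = 2.162 × 27080 = 58547.0 mm.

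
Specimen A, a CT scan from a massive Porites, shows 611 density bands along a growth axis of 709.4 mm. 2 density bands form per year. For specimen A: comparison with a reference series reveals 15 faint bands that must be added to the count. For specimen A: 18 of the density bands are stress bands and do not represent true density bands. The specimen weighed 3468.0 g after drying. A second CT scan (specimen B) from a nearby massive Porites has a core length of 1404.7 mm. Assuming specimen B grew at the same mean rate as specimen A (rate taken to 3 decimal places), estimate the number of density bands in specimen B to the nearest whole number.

1204 density bands

Specimen A: correcting the raw count gives 611 − 18 + 15 = 608 true density bands.
Specimen A: 608 density bands at 2 per year is 608 / 2 = 304 years.
A: Extension rate ≈ 709.4 / 304 = 2.334 mm per year.
Specimen B: 1404.7 mm / 2.334 mm per year = 601.84 years; at 2 density bands per year that is 601.84 × 2 ≈ 1204 density bands.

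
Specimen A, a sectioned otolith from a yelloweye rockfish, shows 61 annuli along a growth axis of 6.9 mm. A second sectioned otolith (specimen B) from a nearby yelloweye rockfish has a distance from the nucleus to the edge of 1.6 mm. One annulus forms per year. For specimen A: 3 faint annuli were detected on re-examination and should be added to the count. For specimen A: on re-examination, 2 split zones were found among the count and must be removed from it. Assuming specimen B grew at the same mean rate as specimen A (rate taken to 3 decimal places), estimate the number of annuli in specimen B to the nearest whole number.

Specimen A: after corrections the count is 61 − 2 + 3 = 62 annuli.
A: 6.9 mm over 62 years gives 6.9 / 62 ≈ 0.111 mm/year.
Specimen B: 1.6 mm / 0.111 mm per year = 14.41 years ≈ 14 annuli.

14 annuli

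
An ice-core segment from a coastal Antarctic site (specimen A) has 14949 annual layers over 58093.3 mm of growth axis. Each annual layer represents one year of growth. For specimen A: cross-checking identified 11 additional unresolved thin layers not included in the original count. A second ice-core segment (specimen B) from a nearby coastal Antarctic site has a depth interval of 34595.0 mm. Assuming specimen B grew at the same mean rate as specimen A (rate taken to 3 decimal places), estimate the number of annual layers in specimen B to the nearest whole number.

Specimen A: correcting the raw count gives 14949 + 11 = 14960 true annual layers.
A: Mean rate = 58093.3 mm / 14960 years ≈ 3.883 mm/yr.
B spans 34595.0 / 3.883 = 8909.35 years ≈ 8909 annual layers.

8909 annual layers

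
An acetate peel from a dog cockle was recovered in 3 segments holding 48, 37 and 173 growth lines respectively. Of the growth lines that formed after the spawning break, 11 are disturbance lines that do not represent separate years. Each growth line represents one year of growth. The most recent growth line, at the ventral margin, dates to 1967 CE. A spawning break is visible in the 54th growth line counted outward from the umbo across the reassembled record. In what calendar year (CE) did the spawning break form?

1774 CE

Total growth lines = 48 + 37 + 173 = 258.
Between growth line 54 and the ventral margin there are 258 − 54 = 204 growth lines.
Excluding 11 false growth lines: 204 − 11 = 193.
Counting back 193 years from 1967 CE places the spawning break in 1967 − 193 = 1774 CE.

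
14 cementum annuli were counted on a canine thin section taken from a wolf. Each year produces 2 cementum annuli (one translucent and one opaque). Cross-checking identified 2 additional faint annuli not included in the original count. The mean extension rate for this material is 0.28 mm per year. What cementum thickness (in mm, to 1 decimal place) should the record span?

After corrections the count is 14 + 2 = 16 cementum annuli.
16 cementum annuli at 2 per year is 16 / 2 = 8 years.
8 years at 0.28 mm/year gives 0.28 × 8 = 2.2 mm.

2.2 mm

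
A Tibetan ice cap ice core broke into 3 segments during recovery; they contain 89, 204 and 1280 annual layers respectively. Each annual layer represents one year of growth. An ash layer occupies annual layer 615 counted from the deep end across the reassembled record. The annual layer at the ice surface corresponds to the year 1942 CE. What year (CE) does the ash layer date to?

Total annual layers = 89 + 204 + 1280 = 1573.
Between annual layer 615 and the ice surface there are 1573 − 615 = 958 annual layers.
The annual layer at the ice surface is 1942 CE, so the ash layer dates to 1942 − 958 = 984 CE.

984 CE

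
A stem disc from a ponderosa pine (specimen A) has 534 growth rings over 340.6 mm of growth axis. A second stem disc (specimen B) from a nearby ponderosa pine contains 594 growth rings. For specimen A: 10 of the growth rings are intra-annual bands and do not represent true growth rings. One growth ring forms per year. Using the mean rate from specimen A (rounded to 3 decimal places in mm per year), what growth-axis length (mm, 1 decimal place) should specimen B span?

Specimen A: correcting the raw count gives 534 − 10 = 524 true growth rings.
A: Extension rate ≈ 340.6 / 524 = 0.650 mm per year.
Length of B = 0.650 × 594 = 386.1 mm.

386.1 mm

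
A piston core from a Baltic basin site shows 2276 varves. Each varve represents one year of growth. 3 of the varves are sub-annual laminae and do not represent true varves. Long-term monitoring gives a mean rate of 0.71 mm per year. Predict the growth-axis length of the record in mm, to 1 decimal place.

1613.8 mm

Adjusted count: 2276 − 3 = 2273 varves.
Predicted length = 0.71 mm/year × 2273 years = 1613.8 mm.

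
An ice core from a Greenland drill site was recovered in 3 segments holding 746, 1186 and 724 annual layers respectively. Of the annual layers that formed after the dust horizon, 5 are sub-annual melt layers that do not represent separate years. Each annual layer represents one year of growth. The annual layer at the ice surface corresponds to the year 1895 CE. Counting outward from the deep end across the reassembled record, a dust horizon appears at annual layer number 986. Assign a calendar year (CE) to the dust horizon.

230 CE

Total annual layers = 746 + 1186 + 724 = 2656.
Between annual layer 986 and the ice surface there are 2656 − 986 = 1670 annual layers.
Excluding 5 false annual layers: 1670 − 5 = 1665.
Counting back 1665 years from 1895 CE places the dust horizon in 1895 − 1665 = 230 CE.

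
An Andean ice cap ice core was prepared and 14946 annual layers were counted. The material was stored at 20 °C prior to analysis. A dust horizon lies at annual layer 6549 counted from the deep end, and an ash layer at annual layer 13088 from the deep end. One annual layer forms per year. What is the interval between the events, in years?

The two markers are separated by 13088 − 6549 = 6539 annual layers.
At one annual layer per year, 6539 years elapsed between them.

6539 years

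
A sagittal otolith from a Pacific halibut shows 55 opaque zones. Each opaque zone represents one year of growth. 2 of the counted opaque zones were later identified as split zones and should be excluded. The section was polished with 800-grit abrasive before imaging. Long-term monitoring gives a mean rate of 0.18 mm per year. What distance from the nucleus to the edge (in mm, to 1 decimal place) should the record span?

Correcting the raw count gives 55 − 2 = 53 true opaque zones.
Predicted length = 0.18 mm/year × 53 years = 9.5 mm.

9.5 mm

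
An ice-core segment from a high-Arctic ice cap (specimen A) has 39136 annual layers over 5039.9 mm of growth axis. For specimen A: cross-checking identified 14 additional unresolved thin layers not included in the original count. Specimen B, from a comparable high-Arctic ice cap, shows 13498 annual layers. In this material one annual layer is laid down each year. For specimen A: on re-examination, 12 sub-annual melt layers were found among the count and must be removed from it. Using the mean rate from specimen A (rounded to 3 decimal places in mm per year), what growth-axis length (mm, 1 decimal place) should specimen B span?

Specimen A: adjusted count: 39136 − 12 + 14 = 39138 annual layers.
A: Extension rate ≈ 5039.9 / 39138 = 0.129 mm per year.
B's length ≈ 0.129 × 13498 = 1741.2 mm.

1741.2 mm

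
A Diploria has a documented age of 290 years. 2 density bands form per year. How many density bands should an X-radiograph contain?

580 density bands

With 2 density bands per year, 290 years would produce 290 × 2 = 580 density bands.
So 580 density bands should be present.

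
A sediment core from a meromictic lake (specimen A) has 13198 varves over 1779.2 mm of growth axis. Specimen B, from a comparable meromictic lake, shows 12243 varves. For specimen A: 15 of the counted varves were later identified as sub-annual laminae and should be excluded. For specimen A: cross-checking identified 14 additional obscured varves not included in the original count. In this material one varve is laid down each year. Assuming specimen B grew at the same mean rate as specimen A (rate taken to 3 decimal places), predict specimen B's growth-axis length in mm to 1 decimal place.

Specimen A: adjusted count: 13198 − 15 + 14 = 13197 varves.
A: 1779.2 mm over 13197 years gives 1779.2 / 13197 ≈ 0.135 mm/yr.
B's length ≈ 0.135 × 12243 = 1652.8 mm.

1652.8 mm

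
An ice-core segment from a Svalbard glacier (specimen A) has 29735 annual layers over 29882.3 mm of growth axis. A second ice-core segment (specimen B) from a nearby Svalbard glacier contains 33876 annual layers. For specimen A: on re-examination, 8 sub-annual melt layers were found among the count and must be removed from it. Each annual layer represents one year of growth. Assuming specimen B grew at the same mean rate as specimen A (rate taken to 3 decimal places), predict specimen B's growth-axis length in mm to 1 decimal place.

34045.4 mm

Specimen A: correcting the raw count gives 29735 − 8 = 29727 true annual layers.
A: Extension rate ≈ 29882.3 / 29727 = 1.005 mm/yr.
B's length ≈ 1.005 × 33876 = 34045.4 mm.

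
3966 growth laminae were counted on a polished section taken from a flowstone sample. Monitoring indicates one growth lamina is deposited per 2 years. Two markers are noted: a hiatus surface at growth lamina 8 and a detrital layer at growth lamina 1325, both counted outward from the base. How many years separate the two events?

2634 yr

1325 − 8 = 1317 growth laminae lie between the two events.
1317 growth laminae at 2 years each span 1317 × 2 = 2634 years.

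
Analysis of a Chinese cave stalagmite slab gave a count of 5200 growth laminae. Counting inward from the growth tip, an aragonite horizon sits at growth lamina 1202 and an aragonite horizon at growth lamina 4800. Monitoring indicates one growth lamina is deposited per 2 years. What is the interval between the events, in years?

7196 yr

4800 − 1202 = 3598 growth laminae lie between the two events.
Multiplying by 2 years per growth lamina: 3598 × 2 = 7196 years.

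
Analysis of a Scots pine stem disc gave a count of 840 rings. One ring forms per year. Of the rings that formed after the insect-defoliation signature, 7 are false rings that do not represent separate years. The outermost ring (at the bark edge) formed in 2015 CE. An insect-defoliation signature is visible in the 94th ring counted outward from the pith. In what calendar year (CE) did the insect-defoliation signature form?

840 − 94 = 746 rings lie beyond the insect-defoliation signature toward the bark edge.
746 − 7 false = 739 true rings after the insect-defoliation signature.
The ring at the bark edge is 2015 CE, so the insect-defoliation signature dates to 2015 − 739 = 1276 CE.

1276 CE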